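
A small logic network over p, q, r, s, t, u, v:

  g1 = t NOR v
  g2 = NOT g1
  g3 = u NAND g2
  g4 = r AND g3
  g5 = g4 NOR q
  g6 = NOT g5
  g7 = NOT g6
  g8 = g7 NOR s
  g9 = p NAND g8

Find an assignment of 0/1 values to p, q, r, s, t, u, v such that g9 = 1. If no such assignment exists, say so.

g9 = p NAND g8 must be 1, so at least one of p, g8 is 0.
Check with p=0, q=0, r=1, s=0, t=0, u=0, v=0:
g1 = t NOR v = 0 NOR 0 = 1
g2 = NOT g1 = NOT 1 = 0
g3 = u NAND g2 = 0 NAND 0 = 1
g4 = r AND g3 = 1 AND 1 = 1
g5 = g4 NOR q = 1 NOR 0 = 0
g6 = NOT g5 = NOT 0 = 1
g7 = NOT g6 = NOT 1 = 0
g8 = g7 NOR s = 0 NOR 0 = 1
g9 = p NAND g8 = 0 NAND 1 = 1
So g9 = 1 as required.

p=0, q=0, r=1, s=0, t=0, u=0, v=0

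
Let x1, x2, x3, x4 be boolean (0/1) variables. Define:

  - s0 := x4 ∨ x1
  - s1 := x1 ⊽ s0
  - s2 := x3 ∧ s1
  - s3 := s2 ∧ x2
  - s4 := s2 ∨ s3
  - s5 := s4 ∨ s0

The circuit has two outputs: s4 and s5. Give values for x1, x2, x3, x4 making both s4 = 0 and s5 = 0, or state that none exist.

x1=0 x2=1 x3=0 x4=0

Check with x1=0 x2=1 x3=0 x4=0:
s0 = x4 ∨ x1 = 0 ∨ 0 = 0
s1 = x1 ⊽ s0 = 0 ⊽ 0 = 1
s2 = x3 ∧ s1 = 0 ∧ 1 = 0
s3 = s2 ∧ x2 = 0 ∧ 1 = 0
s4 = s2 ∨ s3 = 0 ∨ 0 = 0
s5 = s4 ∨ s0 = 0 ∨ 0 = 0
So s4 = 0 and s5 = 0.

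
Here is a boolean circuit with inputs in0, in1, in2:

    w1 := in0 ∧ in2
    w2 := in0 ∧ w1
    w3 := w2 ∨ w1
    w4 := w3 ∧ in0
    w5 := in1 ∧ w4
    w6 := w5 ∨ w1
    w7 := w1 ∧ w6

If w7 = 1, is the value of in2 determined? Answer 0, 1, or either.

w7 = w1 ∧ w6 must be 1, so both w1 = 1 and w6 = 1.
Every assignment with w7 = 1 has in2 = 1; there are 2 such assignment(s).
  in0=1, in1=0, in2=1
  in0=1, in1=1, in2=1

1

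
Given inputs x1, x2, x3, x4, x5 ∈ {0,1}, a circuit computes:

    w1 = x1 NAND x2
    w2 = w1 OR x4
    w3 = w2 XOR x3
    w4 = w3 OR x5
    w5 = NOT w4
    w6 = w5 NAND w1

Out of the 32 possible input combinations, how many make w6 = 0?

w6 = w5 NAND w1 must be 0, so both w5 = 1 and w1 = 1.
w5 = NOT w4 must be 1, so w4 = 0.
w1 = x1 NAND x2 must be 1, so at least one of x1, x2 is 0.
Satisfying assignments:
  x1=0, x2=0, x3=1, x4=0, x5=0
  x1=0, x2=0, x3=1, x4=1, x5=0
  x1=0, x2=1, x3=1, x4=0, x5=0
  x1=0, x2=1, x3=1, x4=1, x5=0
  x1=1, x2=0, x3=1, x4=0, x5=0
  x1=1, x2=0, x3=1, x4=1, x5=0

6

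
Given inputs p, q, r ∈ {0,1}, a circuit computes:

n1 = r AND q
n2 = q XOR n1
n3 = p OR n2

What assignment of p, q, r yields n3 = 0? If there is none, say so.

p=0, q=1, r=1

n3 = p OR n2 must be 0, so both p = 0 and n2 = 0.
Check with p=0, q=1, r=1:
n1 = r AND q = 1 AND 1 = 1
n2 = q XOR n1 = 1 XOR 1 = 0
n3 = p OR n2 = 0 OR 0 = 0
So n3 = 0 as required.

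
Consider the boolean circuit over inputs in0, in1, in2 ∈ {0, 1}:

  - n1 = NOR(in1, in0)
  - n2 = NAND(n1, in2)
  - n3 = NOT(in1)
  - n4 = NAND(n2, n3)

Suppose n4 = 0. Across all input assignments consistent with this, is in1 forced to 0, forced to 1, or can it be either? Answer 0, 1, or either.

n4 = NAND(n2, n3) must be 0, so both n2 = 1 and n3 = 1.
n2 = NAND(n1, in2) must be 1, so at least one of n1, in2 is 0.
n3 = NOT(in1) must be 1, so in1 = 0.
Every assignment with n4 = 0 has in1 = 0; there are 3 such assignment(s).
  in0=0, in1=0, in2=0
  in0=1, in1=0, in2=0
  in0=1, in1=0, in2=1

0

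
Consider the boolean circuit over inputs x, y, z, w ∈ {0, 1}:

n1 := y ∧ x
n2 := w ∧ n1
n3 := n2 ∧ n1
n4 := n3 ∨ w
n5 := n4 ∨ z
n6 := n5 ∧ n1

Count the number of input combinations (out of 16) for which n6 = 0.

13

n6 = n5 ∧ n1 must be 0, so at least one of n5, n1 is 0.
Enumerating the 16 input combinations, 13 give n6 = 0 and 3 give n6 = 1.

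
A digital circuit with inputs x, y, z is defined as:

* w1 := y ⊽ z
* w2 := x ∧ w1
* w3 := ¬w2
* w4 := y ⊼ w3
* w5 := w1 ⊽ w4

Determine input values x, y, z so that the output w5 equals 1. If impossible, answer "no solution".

x=1 y=1 z=1

w5 = w1 ⊽ w4 must be 1, so both w1 = 0 and w4 = 0.
w1 = y ⊽ z must be 0, so at least one of y, z is 1.
Check with x=1 y=1 z=1:
w1 = y ⊽ z = 1 ⊽ 1 = 0
w2 = x ∧ w1 = 1 ∧ 0 = 0
w3 = ¬w2 = ¬0 = 1
w4 = y ⊼ w3 = 1 ⊼ 1 = 0
w5 = w1 ⊽ w4 = 0 ⊽ 0 = 1
So w5 = 1 as required.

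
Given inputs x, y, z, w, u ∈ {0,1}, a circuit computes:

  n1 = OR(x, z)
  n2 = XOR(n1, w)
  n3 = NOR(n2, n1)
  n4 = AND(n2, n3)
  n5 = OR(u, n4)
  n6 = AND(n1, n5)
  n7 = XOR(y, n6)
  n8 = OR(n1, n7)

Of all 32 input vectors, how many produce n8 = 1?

28

n8 = OR(n1, n7) must be 1, so at least one of n1, n7 is 1.
Enumerating the 32 input combinations, 28 give n8 = 1 and 4 give n8 = 0.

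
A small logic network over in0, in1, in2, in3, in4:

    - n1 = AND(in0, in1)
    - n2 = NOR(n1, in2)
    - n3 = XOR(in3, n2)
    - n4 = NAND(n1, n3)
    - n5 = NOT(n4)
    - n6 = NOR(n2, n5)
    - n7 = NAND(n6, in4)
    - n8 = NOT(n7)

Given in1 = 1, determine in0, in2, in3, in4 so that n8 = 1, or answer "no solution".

Check with in1 = 1 and in0=1, in2=1, in3=0, in4=1:
n1 = AND(in0, in1) = AND(1, 1) = 1
n2 = NOR(n1, in2) = NOR(1, 1) = 0
n3 = XOR(in3, n2) = XOR(0, 0) = 0
n4 = NAND(n1, n3) = NAND(1, 0) = 1
n5 = NOT(n4) = NOT 1 = 0
n6 = NOR(n2, n5) = NOR(0, 0) = 1
n7 = NAND(n6, in4) = NAND(1, 1) = 0
n8 = NOT(n7) = NOT 0 = 1
So n8 = 1.

in0=1, in2=1, in3=0, in4=1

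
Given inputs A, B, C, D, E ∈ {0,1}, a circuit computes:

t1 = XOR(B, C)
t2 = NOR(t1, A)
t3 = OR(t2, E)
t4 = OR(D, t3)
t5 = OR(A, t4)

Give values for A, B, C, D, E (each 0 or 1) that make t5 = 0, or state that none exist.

Check with A=0, B=0, C=1, D=0, E=0:
t1 = XOR(B, C) = XOR(0, 1) = 1
t2 = NOR(t1, A) = NOR(1, 0) = 0
t3 = OR(t2, E) = OR(0, 0) = 0
t4 = OR(D, t3) = OR(0, 0) = 0
t5 = OR(A, t4) = OR(0, 0) = 0
So t5 = 0 as required.

A=0, B=0, C=1, D=0, E=0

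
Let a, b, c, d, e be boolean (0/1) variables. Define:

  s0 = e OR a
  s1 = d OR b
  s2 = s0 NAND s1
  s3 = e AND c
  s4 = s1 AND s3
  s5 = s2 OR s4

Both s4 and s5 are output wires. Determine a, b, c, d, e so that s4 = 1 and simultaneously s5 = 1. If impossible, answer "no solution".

Check with a=1, b=0, c=1, d=1, e=1:
s0 = e OR a = 1 OR 1 = 1
s1 = d OR b = 1 OR 0 = 1
s2 = s0 NAND s1 = 1 NAND 1 = 0
s3 = e AND c = 1 AND 1 = 1
s4 = s1 AND s3 = 1 AND 1 = 1
s5 = s2 OR s4 = 0 OR 1 = 1
So s4 = 1 and s5 = 1.

a=1, b=0, c=1, d=1, e=1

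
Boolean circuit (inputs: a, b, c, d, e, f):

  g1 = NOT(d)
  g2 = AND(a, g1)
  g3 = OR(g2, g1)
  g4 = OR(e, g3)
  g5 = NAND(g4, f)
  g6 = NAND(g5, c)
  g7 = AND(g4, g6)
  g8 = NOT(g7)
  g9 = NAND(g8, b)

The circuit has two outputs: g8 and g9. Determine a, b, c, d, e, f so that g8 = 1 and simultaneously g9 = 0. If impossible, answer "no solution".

Check with a=1, b=1, c=1, d=1, e=0, f=0:
g1 = NOT(d) = NOT 1 = 0
g2 = AND(a, g1) = AND(1, 0) = 0
g3 = OR(g2, g1) = OR(0, 0) = 0
g4 = OR(e, g3) = OR(0, 0) = 0
g5 = NAND(g4, f) = NAND(0, 0) = 1
g6 = NAND(g5, c) = NAND(1, 1) = 0
g7 = AND(g4, g6) = AND(0, 0) = 0
g8 = NOT(g7) = NOT 0 = 1
g9 = NAND(g8, b) = NAND(1, 1) = 0
So g8 = 1 and g9 = 0.

a=1, b=1, c=1, d=1, e=0, f=0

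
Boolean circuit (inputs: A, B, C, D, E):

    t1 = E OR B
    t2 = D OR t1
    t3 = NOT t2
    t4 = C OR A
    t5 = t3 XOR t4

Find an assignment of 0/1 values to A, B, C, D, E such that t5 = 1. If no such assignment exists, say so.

Check with A=0 B=0 C=1 D=0 E=1:
t1 = E OR B = 1 OR 0 = 1
t2 = D OR t1 = 0 OR 1 = 1
t3 = NOT t2 = NOT 1 = 0
t4 = C OR A = 1 OR 0 = 1
t5 = t3 XOR t4 = 0 XOR 1 = 1
So t5 = 1 as required.

A=0 B=0 C=1 D=0 E=1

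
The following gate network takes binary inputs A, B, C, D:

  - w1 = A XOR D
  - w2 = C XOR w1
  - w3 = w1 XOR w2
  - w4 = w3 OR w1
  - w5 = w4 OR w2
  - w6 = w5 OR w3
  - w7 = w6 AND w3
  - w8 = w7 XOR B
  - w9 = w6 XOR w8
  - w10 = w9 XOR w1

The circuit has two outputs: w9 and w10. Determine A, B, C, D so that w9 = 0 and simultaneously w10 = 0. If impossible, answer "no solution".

A=1, B=0, C=0, D=1

Check with A=1, B=0, C=0, D=1:
w1 = A XOR D = 1 XOR 1 = 0
w2 = C XOR w1 = 0 XOR 0 = 0
w3 = w1 XOR w2 = 0 XOR 0 = 0
w4 = w3 OR w1 = 0 OR 0 = 0
w5 = w4 OR w2 = 0 OR 0 = 0
w6 = w5 OR w3 = 0 OR 0 = 0
w7 = w6 AND w3 = 0 AND 0 = 0
w8 = w7 XOR B = 0 XOR 0 = 0
w9 = w6 XOR w8 = 0 XOR 0 = 0
w10 = w9 XOR w1 = 0 XOR 0 = 0
So w9 = 0 and w10 = 0.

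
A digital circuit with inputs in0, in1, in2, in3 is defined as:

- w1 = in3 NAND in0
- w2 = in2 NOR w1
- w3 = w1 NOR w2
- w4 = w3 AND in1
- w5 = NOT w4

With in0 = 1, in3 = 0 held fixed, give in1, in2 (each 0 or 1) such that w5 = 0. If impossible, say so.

With in0 = 1, in3 = 0 fixed, none of the 4 settings of in1, in2 give w5 = 0.
For example, with in1=0, in2=1:
w1 = in3 NAND in0 = 0 NAND 1 = 1
w2 = in2 NOR w1 = 1 NOR 1 = 0
w3 = w1 NOR w2 = 1 NOR 0 = 0
w4 = w3 AND in1 = 0 AND 0 = 0
w5 = NOT w4 = NOT 0 = 1
giving w5 = 1 ≠ 0.

no solution exists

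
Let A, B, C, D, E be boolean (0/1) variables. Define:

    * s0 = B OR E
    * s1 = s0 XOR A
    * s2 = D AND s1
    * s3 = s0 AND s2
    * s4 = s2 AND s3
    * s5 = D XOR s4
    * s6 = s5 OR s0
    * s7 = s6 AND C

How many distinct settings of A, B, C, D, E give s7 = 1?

s7 = s6 AND C must be 1, so both s6 = 1 and C = 1.
s6 = s5 OR s0 must be 1, so at least one of s5, s0 is 1.
Enumerating the 32 input combinations, 14 give s7 = 1 and 18 give s7 = 0.

14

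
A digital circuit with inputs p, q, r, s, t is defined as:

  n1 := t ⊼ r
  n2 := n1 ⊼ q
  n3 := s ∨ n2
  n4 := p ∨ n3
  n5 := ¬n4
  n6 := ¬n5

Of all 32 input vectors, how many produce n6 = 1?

29

n6 = ¬n5 must be 1, so n5 = 0.
n5 = ¬n4 must be 0, so n4 = 1.
n4 = p ∨ n3 must be 1, so at least one of p, n3 is 1.
Enumerating the 32 input combinations, 29 give n6 = 1 and 3 give n6 = 0.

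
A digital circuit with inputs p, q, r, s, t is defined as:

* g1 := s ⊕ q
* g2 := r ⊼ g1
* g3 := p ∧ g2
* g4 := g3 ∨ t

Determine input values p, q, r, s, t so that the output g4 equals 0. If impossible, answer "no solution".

p=0, q=1, r=1, s=0, t=0

g4 = g3 ∨ t must be 0, so both g3 = 0 and t = 0.
g3 = p ∧ g2 must be 0, so at least one of p, g2 is 0.
Check with p=0, q=1, r=1, s=0, t=0:
g1 = s ⊕ q = 0 ⊕ 1 = 1
g2 = r ⊼ g1 = 1 ⊼ 1 = 0
g3 = p ∧ g2 = 0 ∧ 0 = 0
g4 = g3 ∨ t = 0 ∨ 0 = 0
So g4 = 0 as required.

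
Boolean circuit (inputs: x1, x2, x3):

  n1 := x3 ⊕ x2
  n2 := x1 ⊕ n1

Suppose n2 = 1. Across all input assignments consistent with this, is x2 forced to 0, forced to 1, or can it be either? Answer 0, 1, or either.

Both values of x2 occur among assignments with n2 = 1:
  x2=0: x1=0, x2=0, x3=1
  x2=1: x1=0, x2=1, x3=0

either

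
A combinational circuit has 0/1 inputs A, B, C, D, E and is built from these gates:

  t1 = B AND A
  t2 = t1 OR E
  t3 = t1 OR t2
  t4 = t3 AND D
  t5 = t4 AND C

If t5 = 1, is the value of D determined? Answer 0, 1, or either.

t5 = t4 AND C must be 1, so both t4 = 1 and C = 1.
Every assignment with t5 = 1 has D = 1; there are 5 such assignment(s).

1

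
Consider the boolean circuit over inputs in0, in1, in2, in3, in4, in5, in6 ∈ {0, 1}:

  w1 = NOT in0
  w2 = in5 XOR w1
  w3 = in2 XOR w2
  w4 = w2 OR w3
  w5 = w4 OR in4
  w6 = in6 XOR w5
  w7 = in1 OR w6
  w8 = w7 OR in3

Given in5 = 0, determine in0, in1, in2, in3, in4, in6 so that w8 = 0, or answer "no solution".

in0=1, in1=0, in2=1, in3=0, in4=0, in6=1

Check with in5 = 0 and in0=1, in1=0, in2=1, in3=0, in4=0, in6=1:
w1 = NOT in0 = NOT 1 = 0
w2 = in5 XOR w1 = 0 XOR 0 = 0
w3 = in2 XOR w2 = 1 XOR 0 = 1
w4 = w2 OR w3 = 0 OR 1 = 1
w5 = w4 OR in4 = 1 OR 0 = 1
w6 = in6 XOR w5 = 1 XOR 1 = 0
w7 = in1 OR w6 = 0 OR 0 = 0
w8 = w7 OR in3 = 0 OR 0 = 0
So w8 = 0.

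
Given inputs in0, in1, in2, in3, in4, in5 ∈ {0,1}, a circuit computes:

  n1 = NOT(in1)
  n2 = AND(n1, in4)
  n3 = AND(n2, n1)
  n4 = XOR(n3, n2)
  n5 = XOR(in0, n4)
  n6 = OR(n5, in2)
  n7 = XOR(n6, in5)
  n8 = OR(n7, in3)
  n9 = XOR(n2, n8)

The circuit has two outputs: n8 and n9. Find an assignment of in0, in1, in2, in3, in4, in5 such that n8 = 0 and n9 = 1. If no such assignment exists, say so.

Check with in0=0, in1=0, in2=1, in3=0, in4=1, in5=1:
n1 = NOT(in1) = NOT 0 = 1
n2 = AND(n1, in4) = AND(1, 1) = 1
n3 = AND(n2, n1) = AND(1, 1) = 1
n4 = XOR(n3, n2) = XOR(1, 1) = 0
n5 = XOR(in0, n4) = XOR(0, 0) = 0
n6 = OR(n5, in2) = OR(0, 1) = 1
n7 = XOR(n6, in5) = XOR(1, 1) = 0
n8 = OR(n7, in3) = OR(0, 0) = 0
n9 = XOR(n2, n8) = XOR(1, 0) = 1
So n8 = 0 and n9 = 1.

in0=0, in1=0, in2=1, in3=0, in4=1, in5=1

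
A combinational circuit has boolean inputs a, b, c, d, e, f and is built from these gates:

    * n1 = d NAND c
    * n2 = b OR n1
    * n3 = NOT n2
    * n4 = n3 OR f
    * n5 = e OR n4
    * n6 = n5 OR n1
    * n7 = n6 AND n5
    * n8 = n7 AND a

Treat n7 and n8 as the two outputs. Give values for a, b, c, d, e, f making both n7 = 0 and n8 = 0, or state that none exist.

a=0 b=1 c=1 d=0 e=0 f=0

Check with a=0 b=1 c=1 d=0 e=0 f=0:
n1 = d NAND c = 0 NAND 1 = 1
n2 = b OR n1 = 1 OR 1 = 1
n3 = NOT n2 = NOT 1 = 0
n4 = n3 OR f = 0 OR 0 = 0
n5 = e OR n4 = 0 OR 0 = 0
n6 = n5 OR n1 = 0 OR 1 = 1
n7 = n6 AND n5 = 1 AND 0 = 0
n8 = n7 AND a = 0 AND 0 = 0
So n7 = 0 and n8 = 0.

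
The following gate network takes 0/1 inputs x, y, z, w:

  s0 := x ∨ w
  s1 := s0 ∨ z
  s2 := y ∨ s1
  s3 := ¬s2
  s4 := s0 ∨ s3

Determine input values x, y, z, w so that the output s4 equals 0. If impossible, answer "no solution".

x=0, y=1, z=0, w=0

s4 = s0 ∨ s3 must be 0, so both s0 = 0 and s3 = 0.
Check with x=0, y=1, z=0, w=0:
s0 = x ∨ w = 0 ∨ 0 = 0
s1 = s0 ∨ z = 0 ∨ 0 = 0
s2 = y ∨ s1 = 1 ∨ 0 = 1
s3 = ¬s2 = ¬1 = 0
s4 = s0 ∨ s3 = 0 ∨ 0 = 0
So s4 = 0 as required.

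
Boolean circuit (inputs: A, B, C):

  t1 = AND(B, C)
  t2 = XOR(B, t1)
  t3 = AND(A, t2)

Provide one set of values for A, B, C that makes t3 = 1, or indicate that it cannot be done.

t3 = AND(A, t2) must be 1, so both A = 1 and t2 = 1.
t2 = XOR(B, t1) must be 1, so B and t1 differ.
Check with A=1, B=1, C=0:
t1 = AND(B, C) = AND(1, 0) = 0
t2 = XOR(B, t1) = XOR(1, 0) = 1
t3 = AND(A, t2) = AND(1, 1) = 1
So t3 = 1 as required.

A=1, B=1, C=0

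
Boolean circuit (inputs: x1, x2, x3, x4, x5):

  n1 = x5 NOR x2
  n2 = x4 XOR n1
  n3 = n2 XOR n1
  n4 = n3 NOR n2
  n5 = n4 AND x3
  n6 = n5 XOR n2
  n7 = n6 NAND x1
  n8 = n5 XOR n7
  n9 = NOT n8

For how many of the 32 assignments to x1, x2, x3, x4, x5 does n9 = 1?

n9 = NOT n8 must be 1, so n8 = 0.
n8 = n5 XOR n7 must be 0, so n5 and n7 are equal.
Enumerating the 32 input combinations, 11 give n9 = 1 and 21 give n9 = 0.

11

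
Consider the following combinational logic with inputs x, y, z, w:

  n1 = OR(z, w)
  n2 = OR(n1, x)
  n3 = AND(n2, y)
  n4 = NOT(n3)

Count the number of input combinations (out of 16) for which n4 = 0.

7

n4 = NOT(n3) must be 0, so n3 = 1.
Enumerating the 16 input combinations, 7 give n4 = 0 and 9 give n4 = 1.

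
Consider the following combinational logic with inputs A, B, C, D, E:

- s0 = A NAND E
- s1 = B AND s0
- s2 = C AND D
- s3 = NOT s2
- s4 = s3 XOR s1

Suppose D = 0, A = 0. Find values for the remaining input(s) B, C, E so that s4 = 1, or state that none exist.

B=0, C=0, E=0

s4 = s3 XOR s1 must be 1, so s3 and s1 differ.
Check with D = 0, A = 0 and B=0, C=0, E=0:
s0 = A NAND E = 0 NAND 0 = 1
s1 = B AND s0 = 0 AND 1 = 0
s2 = C AND D = 0 AND 0 = 0
s3 = NOT s2 = NOT 0 = 1
s4 = s3 XOR s1 = 1 XOR 0 = 1
So s4 = 1.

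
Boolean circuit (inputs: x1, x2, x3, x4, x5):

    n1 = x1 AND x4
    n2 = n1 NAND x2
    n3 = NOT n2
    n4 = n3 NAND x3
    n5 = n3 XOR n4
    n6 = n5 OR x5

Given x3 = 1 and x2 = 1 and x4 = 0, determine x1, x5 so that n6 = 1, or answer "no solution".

x1=0, x5=1

n6 = n5 OR x5 must be 1, so at least one of n5, x5 is 1.
Check with x3 = 1 and x2 = 1 and x4 = 0 and x1=0, x5=1:
n1 = x1 AND x4 = 0 AND 0 = 0
n2 = n1 NAND x2 = 0 NAND 1 = 1
n3 = NOT n2 = NOT 1 = 0
n4 = n3 NAND x3 = 0 NAND 1 = 1
n5 = n3 XOR n4 = 0 XOR 1 = 1
n6 = n5 OR x5 = 1 OR 1 = 1
So n6 = 1.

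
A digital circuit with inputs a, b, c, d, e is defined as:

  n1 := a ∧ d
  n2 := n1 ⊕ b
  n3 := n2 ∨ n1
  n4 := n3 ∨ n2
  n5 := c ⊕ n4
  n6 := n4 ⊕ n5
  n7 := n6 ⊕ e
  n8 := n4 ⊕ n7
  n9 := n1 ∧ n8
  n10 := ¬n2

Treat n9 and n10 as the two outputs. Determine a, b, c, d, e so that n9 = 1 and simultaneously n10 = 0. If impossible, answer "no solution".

Check with a=1, b=0, c=1, d=1, e=1:
n1 = a ∧ d = 1 ∧ 1 = 1
n2 = n1 ⊕ b = 1 ⊕ 0 = 1
n3 = n2 ∨ n1 = 1 ∨ 1 = 1
n4 = n3 ∨ n2 = 1 ∨ 1 = 1
n5 = c ⊕ n4 = 1 ⊕ 1 = 0
n6 = n4 ⊕ n5 = 1 ⊕ 0 = 1
n7 = n6 ⊕ e = 1 ⊕ 1 = 0
n8 = n4 ⊕ n7 = 1 ⊕ 0 = 1
n9 = n1 ∧ n8 = 1 ∧ 1 = 1
n10 = ¬n2 = ¬1 = 0
So n9 = 1 and n10 = 0.

a=1, b=0, c=1, d=1, e=1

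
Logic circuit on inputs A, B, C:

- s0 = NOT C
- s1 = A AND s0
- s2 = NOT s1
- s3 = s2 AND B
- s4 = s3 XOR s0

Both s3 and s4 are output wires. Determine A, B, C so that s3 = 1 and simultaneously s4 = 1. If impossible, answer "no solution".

A=1, B=1, C=1

Check with A=1, B=1, C=1:
s0 = NOT C = NOT 1 = 0
s1 = A AND s0 = 1 AND 0 = 0
s2 = NOT s1 = NOT 0 = 1
s3 = s2 AND B = 1 AND 1 = 1
s4 = s3 XOR s0 = 1 XOR 0 = 1
So s3 = 1 and s4 = 1.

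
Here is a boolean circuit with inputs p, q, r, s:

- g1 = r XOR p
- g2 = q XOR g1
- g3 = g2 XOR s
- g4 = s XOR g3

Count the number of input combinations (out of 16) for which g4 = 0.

8

g4 = s XOR g3 must be 0, so s and g3 are equal.
Enumerating the 16 input combinations, 8 give g4 = 0 and 8 give g4 = 1.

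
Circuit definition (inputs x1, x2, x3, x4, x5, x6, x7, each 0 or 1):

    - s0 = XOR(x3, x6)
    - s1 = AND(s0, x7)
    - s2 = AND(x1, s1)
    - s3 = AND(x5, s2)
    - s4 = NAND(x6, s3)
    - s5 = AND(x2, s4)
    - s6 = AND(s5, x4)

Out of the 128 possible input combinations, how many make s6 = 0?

97

s6 = AND(s5, x4) must be 0, so at least one of s5, x4 is 0.
Enumerating the 128 input combinations, 97 give s6 = 0 and 31 give s6 = 1.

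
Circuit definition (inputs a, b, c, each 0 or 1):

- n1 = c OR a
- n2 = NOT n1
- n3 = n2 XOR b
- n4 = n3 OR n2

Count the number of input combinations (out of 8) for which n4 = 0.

n4 = n3 OR n2 must be 0, so both n3 = 0 and n2 = 0.
Satisfying assignments:
  a=0, b=0, c=1
  a=1, b=0, c=0
  a=1, b=0, c=1

3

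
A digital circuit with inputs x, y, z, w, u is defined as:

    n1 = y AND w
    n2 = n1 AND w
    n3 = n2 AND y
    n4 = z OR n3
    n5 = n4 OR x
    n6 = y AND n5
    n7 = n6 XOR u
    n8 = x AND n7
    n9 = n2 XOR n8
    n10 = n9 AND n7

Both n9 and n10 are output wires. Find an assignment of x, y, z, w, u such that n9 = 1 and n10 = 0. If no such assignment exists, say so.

Check with x=0, y=1, z=0, w=1, u=1:
n1 = y AND w = 1 AND 1 = 1
n2 = n1 AND w = 1 AND 1 = 1
n3 = n2 AND y = 1 AND 1 = 1
n4 = z OR n3 = 0 OR 1 = 1
n5 = n4 OR x = 1 OR 0 = 1
n6 = y AND n5 = 1 AND 1 = 1
n7 = n6 XOR u = 1 XOR 1 = 0
n8 = x AND n7 = 0 AND 0 = 0
n9 = n2 XOR n8 = 1 XOR 0 = 1
n10 = n9 AND n7 = 1 AND 0 = 0
So n9 = 1 and n10 = 0.

x=0, y=1, z=0, w=1, u=1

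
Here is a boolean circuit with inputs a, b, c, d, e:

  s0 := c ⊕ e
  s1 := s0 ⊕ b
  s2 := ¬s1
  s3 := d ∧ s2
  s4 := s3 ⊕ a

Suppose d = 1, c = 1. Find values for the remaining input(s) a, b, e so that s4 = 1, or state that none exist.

Check with d = 1, c = 1 and a=0, b=0, e=1:
s0 = c ⊕ e = 1 ⊕ 1 = 0
s1 = s0 ⊕ b = 0 ⊕ 0 = 0
s2 = ¬s1 = ¬0 = 1
s3 = d ∧ s2 = 1 ∧ 1 = 1
s4 = s3 ⊕ a = 1 ⊕ 0 = 1
So s4 = 1.

a=0, b=0, e=1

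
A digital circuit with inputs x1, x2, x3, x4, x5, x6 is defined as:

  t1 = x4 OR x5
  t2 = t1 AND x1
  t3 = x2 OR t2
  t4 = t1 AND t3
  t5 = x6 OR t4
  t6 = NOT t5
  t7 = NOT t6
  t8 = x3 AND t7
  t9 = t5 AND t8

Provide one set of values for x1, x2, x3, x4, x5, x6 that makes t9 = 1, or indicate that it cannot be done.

t9 = t5 AND t8 must be 1, so both t5 = 1 and t8 = 1.
Check with x1=1 x2=0 x3=1 x4=1 x5=1 x6=0:
t1 = x4 OR x5 = 1 OR 1 = 1
t2 = t1 AND x1 = 1 AND 1 = 1
t3 = x2 OR t2 = 0 OR 1 = 1
t4 = t1 AND t3 = 1 AND 1 = 1
t5 = x6 OR t4 = 0 OR 1 = 1
t6 = NOT t5 = NOT 1 = 0
t7 = NOT t6 = NOT 0 = 1
t8 = x3 AND t7 = 1 AND 1 = 1
t9 = t5 AND t8 = 1 AND 1 = 1
So t9 = 1 as required.

x1=1 x2=0 x3=1 x4=1 x5=1 x6=0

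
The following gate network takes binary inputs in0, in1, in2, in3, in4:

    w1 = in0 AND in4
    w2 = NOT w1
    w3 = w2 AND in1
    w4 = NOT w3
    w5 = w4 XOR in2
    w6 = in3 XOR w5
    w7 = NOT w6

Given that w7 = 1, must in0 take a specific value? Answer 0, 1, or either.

either

Both values of in0 occur among assignments with w7 = 1:
  in0=0: in0=0, in1=0, in2=0, in3=1, in4=0
  in0=1: in0=1, in1=0, in2=0, in3=1, in4=0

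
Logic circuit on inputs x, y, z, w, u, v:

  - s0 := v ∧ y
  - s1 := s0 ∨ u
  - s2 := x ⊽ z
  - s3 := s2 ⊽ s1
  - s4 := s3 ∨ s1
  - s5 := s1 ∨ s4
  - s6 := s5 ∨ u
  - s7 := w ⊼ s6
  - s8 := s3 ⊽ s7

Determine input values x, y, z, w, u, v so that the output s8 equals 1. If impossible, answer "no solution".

x=1, y=0, z=0, w=1, u=1, v=0

s8 = s3 ⊽ s7 must be 1, so both s3 = 0 and s7 = 0.
s3 = s2 ⊽ s1 must be 0, so at least one of s2, s1 is 1.
s7 = w ⊼ s6 must be 0, so both w = 1 and s6 = 1.
Check with x=1, y=0, z=0, w=1, u=1, v=0:
s0 = v ∧ y = 0 ∧ 0 = 0
s1 = s0 ∨ u = 0 ∨ 1 = 1
s2 = x ⊽ z = 1 ⊽ 0 = 0
s3 = s2 ⊽ s1 = 0 ⊽ 1 = 0
s4 = s3 ∨ s1 = 0 ∨ 1 = 1
s5 = s1 ∨ s4 = 1 ∨ 1 = 1
s6 = s5 ∨ u = 1 ∨ 1 = 1
s7 = w ⊼ s6 = 1 ⊼ 1 = 0
s8 = s3 ⊽ s7 = 0 ⊽ 0 = 1
So s8 = 1 as required.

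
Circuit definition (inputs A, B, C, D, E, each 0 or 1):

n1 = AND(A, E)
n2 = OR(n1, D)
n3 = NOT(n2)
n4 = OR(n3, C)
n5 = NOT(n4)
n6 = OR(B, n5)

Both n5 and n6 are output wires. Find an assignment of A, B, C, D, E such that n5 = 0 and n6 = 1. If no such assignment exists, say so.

Check with A=1, B=1, C=1, D=0, E=0:
n1 = AND(A, E) = AND(1, 0) = 0
n2 = OR(n1, D) = OR(0, 0) = 0
n3 = NOT(n2) = NOT 0 = 1
n4 = OR(n3, C) = OR(1, 1) = 1
n5 = NOT(n4) = NOT 1 = 0
n6 = OR(B, n5) = OR(1, 0) = 1
So n5 = 0 and n6 = 1.

A=1, B=1, C=1, D=0, E=0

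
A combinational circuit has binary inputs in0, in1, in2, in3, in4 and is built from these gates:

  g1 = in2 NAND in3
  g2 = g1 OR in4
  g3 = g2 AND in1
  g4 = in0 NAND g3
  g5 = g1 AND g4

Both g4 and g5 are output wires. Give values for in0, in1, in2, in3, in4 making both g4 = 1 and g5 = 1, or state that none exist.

in0=0, in1=0, in2=1, in3=0, in4=0

Check with in0=0, in1=0, in2=1, in3=0, in4=0:
g1 = in2 NAND in3 = 1 NAND 0 = 1
g2 = g1 OR in4 = 1 OR 0 = 1
g3 = g2 AND in1 = 1 AND 0 = 0
g4 = in0 NAND g3 = 0 NAND 0 = 1
g5 = g1 AND g4 = 1 AND 1 = 1
So g4 = 1 and g5 = 1.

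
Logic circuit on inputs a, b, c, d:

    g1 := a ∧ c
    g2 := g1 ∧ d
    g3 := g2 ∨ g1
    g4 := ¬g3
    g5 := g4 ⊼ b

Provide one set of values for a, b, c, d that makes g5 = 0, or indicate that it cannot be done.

a=0, b=1, c=0, d=1

Check with a=0, b=1, c=0, d=1:
g1 = a ∧ c = 0 ∧ 0 = 0
g2 = g1 ∧ d = 0 ∧ 1 = 0
g3 = g2 ∨ g1 = 0 ∨ 0 = 0
g4 = ¬g3 = ¬0 = 1
g5 = g4 ⊼ b = 1 ⊼ 1 = 0
So g5 = 0 as required.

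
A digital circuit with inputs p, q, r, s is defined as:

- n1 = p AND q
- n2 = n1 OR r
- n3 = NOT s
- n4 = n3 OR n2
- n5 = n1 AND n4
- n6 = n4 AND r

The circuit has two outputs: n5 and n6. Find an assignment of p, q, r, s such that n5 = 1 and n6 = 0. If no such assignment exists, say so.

p=1, q=1, r=0, s=0

Check with p=1, q=1, r=0, s=0:
n1 = p AND q = 1 AND 1 = 1
n2 = n1 OR r = 1 OR 0 = 1
n3 = NOT s = NOT 0 = 1
n4 = n3 OR n2 = 1 OR 1 = 1
n5 = n1 AND n4 = 1 AND 1 = 1
n6 = n4 AND r = 1 AND 0 = 0
So n5 = 1 and n6 = 0.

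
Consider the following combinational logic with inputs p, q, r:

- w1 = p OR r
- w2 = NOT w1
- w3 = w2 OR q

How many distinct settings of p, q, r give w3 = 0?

3

w3 = w2 OR q must be 0, so both w2 = 0 and q = 0.
w2 = NOT w1 must be 0, so w1 = 1.
w1 = p OR r must be 1, so at least one of p, r is 1.
Satisfying assignments:
  p=0, q=0, r=1
  p=1, q=0, r=0
  p=1, q=0, r=1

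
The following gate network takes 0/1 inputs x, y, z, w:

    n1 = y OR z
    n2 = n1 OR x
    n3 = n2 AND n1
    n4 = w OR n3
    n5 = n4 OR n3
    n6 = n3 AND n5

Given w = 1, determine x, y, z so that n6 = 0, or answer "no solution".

x=0, y=0, z=0

n6 = n3 AND n5 must be 0, so at least one of n3, n5 is 0.
Check with w = 1 and x=0, y=0, z=0:
n1 = y OR z = 0 OR 0 = 0
n2 = n1 OR x = 0 OR 0 = 0
n3 = n2 AND n1 = 0 AND 0 = 0
n4 = w OR n3 = 1 OR 0 = 1
n5 = n4 OR n3 = 1 OR 0 = 1
n6 = n3 AND n5 = 0 AND 1 = 0
So n6 = 0.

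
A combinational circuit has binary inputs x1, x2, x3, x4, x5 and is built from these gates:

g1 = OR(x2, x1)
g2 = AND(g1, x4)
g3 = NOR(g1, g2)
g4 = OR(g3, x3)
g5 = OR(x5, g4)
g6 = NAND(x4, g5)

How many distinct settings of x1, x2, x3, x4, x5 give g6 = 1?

g6 = NAND(x4, g5) must be 1, so at least one of x4, g5 is 0.
Enumerating the 32 input combinations, 19 give g6 = 1 and 13 give g6 = 0.

19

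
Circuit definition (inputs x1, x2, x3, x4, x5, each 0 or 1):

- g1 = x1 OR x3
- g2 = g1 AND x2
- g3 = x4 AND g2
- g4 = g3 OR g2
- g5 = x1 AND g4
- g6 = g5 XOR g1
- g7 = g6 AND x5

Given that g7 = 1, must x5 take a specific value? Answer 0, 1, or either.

1

g7 = g6 AND x5 must be 1, so both g6 = 1 and x5 = 1.
Every assignment with g7 = 1 has x5 = 1; there are 8 such assignment(s).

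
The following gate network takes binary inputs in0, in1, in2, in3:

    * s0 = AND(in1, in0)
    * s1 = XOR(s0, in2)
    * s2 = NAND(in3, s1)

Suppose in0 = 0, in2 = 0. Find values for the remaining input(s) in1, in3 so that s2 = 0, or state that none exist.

With in0 = 0, in2 = 0 fixed, none of the 4 settings of in1, in3 give s2 = 0.
For example, with in1=1, in3=0:
s0 = AND(in1, in0) = AND(1, 0) = 0
s1 = XOR(s0, in2) = XOR(0, 0) = 0
s2 = NAND(in3, s1) = NAND(0, 0) = 1
giving s2 = 1 ≠ 0.

no solution exists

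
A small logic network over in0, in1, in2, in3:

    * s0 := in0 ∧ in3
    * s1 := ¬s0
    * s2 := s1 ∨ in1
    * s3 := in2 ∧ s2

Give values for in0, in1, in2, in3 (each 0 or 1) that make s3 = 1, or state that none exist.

in0=1, in1=0, in2=1, in3=0

Check with in0=1, in1=0, in2=1, in3=0:
s0 = in0 ∧ in3 = 1 ∧ 0 = 0
s1 = ¬s0 = ¬0 = 1
s2 = s1 ∨ in1 = 1 ∨ 0 = 1
s3 = in2 ∧ s2 = 1 ∧ 1 = 1
So s3 = 1 as required.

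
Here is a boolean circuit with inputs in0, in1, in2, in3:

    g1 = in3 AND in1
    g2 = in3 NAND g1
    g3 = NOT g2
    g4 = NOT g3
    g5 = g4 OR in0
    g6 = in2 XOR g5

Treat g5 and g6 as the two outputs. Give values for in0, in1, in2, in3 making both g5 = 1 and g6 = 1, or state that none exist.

Check with in0=0, in1=0, in2=0, in3=0:
g1 = in3 AND in1 = 0 AND 0 = 0
g2 = in3 NAND g1 = 0 NAND 0 = 1
g3 = NOT g2 = NOT 1 = 0
g4 = NOT g3 = NOT 0 = 1
g5 = g4 OR in0 = 1 OR 0 = 1
g6 = in2 XOR g5 = 0 XOR 1 = 1
So g5 = 1 and g6 = 1.

in0=0, in1=0, in2=0, in3=0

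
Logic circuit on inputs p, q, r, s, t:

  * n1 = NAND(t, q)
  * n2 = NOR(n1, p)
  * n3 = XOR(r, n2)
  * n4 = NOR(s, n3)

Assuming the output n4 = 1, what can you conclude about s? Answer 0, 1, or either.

n4 = NOR(s, n3) must be 1, so both s = 0 and n3 = 0.
n3 = XOR(r, n2) must be 0, so r and n2 are equal.
Every assignment with n4 = 1 has s = 0; there are 8 such assignment(s).

0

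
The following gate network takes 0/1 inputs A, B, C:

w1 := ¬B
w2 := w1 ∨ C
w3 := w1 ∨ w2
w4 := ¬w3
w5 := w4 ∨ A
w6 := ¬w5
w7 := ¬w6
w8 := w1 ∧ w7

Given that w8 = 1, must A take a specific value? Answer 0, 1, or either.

1

w8 = w1 ∧ w7 must be 1, so both w1 = 1 and w7 = 1.
Every assignment with w8 = 1 has A = 1; there are 2 such assignment(s).
  A=1, B=0, C=0
  A=1, B=0, C=1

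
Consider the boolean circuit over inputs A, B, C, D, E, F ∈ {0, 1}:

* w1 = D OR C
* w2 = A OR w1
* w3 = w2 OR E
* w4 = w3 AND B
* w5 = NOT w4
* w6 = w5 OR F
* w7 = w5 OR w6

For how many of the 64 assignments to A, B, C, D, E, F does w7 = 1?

w7 = w5 OR w6 must be 1, so at least one of w5, w6 is 1.
Enumerating the 64 input combinations, 49 give w7 = 1 and 15 give w7 = 0.

49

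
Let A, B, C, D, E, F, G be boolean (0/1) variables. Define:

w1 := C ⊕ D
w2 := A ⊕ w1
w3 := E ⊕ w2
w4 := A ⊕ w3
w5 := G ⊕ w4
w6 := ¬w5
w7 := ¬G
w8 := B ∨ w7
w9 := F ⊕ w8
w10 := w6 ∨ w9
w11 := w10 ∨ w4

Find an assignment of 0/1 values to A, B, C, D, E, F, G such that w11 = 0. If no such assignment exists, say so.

A=0, B=0, C=0, D=1, E=1, F=0, G=1

w11 = w10 ∨ w4 must be 0, so both w10 = 0 and w4 = 0.
Check with A=0, B=0, C=0, D=1, E=1, F=0, G=1:
w1 = C ⊕ D = 0 ⊕ 1 = 1
w2 = A ⊕ w1 = 0 ⊕ 1 = 1
w3 = E ⊕ w2 = 1 ⊕ 1 = 0
w4 = A ⊕ w3 = 0 ⊕ 0 = 0
w5 = G ⊕ w4 = 1 ⊕ 0 = 1
w6 = ¬w5 = ¬1 = 0
w7 = ¬G = ¬1 = 0
w8 = B ∨ w7 = 0 ∨ 0 = 0
w9 = F ⊕ w8 = 0 ⊕ 0 = 0
w10 = w6 ∨ w9 = 0 ∨ 0 = 0
w11 = w10 ∨ w4 = 0 ∨ 0 = 0
So w11 = 0 as required.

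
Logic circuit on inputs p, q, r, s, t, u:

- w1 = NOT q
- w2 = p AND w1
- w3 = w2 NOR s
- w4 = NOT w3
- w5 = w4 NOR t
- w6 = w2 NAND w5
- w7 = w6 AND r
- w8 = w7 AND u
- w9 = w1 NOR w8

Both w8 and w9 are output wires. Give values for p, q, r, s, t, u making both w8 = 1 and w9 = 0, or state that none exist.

p=0, q=1, r=1, s=1, t=1, u=1

Check with p=0, q=1, r=1, s=1, t=1, u=1:
w1 = NOT q = NOT 1 = 0
w2 = p AND w1 = 0 AND 0 = 0
w3 = w2 NOR s = 0 NOR 1 = 0
w4 = NOT w3 = NOT 0 = 1
w5 = w4 NOR t = 1 NOR 1 = 0
w6 = w2 NAND w5 = 0 NAND 0 = 1
w7 = w6 AND r = 1 AND 1 = 1
w8 = w7 AND u = 1 AND 1 = 1
w9 = w1 NOR w8 = 0 NOR 1 = 0
So w8 = 1 and w9 = 0.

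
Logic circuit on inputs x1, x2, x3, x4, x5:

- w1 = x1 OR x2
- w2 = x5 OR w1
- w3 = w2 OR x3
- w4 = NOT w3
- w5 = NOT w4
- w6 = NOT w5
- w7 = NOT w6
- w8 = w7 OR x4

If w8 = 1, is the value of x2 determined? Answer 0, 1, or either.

Both values of x2 occur among assignments with w8 = 1:
  x2=0: x1=0, x2=0, x3=0, x4=0, x5=1
  x2=1: x1=0, x2=1, x3=0, x4=0, x5=0

either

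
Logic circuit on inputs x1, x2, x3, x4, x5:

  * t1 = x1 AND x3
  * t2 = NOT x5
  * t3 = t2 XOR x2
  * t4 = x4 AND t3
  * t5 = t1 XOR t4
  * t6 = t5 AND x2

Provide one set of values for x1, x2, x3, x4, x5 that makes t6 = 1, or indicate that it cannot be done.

t6 = t5 AND x2 must be 1, so both t5 = 1 and x2 = 1.
Check with x1=0 x2=1 x3=0 x4=1 x5=1:
t1 = x1 AND x3 = 0 AND 0 = 0
t2 = NOT x5 = NOT 1 = 0
t3 = t2 XOR x2 = 0 XOR 1 = 1
t4 = x4 AND t3 = 1 AND 1 = 1
t5 = t1 XOR t4 = 0 XOR 1 = 1
t6 = t5 AND x2 = 1 AND 1 = 1
So t6 = 1 as required.

x1=0 x2=1 x3=0 x4=1 x5=1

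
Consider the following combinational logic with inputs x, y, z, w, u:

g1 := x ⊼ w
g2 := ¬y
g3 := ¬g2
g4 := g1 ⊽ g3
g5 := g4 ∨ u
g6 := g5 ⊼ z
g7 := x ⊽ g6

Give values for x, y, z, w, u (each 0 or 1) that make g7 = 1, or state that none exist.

x=0 y=1 z=1 w=1 u=1

g7 = x ⊽ g6 must be 1, so both x = 0 and g6 = 0.
Check with x=0 y=1 z=1 w=1 u=1:
g1 = x ⊼ w = 0 ⊼ 1 = 1
g2 = ¬y = ¬1 = 0
g3 = ¬g2 = ¬0 = 1
g4 = g1 ⊽ g3 = 1 ⊽ 1 = 0
g5 = g4 ∨ u = 0 ∨ 1 = 1
g6 = g5 ⊼ z = 1 ⊼ 1 = 0
g7 = x ⊽ g6 = 0 ⊽ 0 = 1
So g7 = 1 as required.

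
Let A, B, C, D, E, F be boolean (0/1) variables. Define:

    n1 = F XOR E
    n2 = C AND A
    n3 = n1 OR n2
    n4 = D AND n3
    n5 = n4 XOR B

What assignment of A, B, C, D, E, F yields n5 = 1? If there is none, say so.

n5 = n4 XOR B must be 1, so n4 and B differ.
Check with A=1, B=0, C=0, D=1, E=1, F=0:
n1 = F XOR E = 0 XOR 1 = 1
n2 = C AND A = 0 AND 1 = 0
n3 = n1 OR n2 = 1 OR 0 = 1
n4 = D AND n3 = 1 AND 1 = 1
n5 = n4 XOR B = 1 XOR 0 = 1
So n5 = 1 as required.

A=1, B=0, C=0, D=1, E=1, F=0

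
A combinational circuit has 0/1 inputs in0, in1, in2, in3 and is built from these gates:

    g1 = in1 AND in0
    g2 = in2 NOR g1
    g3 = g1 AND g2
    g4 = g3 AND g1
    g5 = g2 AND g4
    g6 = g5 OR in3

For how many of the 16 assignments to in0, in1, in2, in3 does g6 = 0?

g6 = g5 OR in3 must be 0, so both g5 = 0 and in3 = 0.
g5 = g2 AND g4 must be 0, so at least one of g2, g4 is 0.
Enumerating the 16 input combinations, 8 give g6 = 0 and 8 give g6 = 1.

8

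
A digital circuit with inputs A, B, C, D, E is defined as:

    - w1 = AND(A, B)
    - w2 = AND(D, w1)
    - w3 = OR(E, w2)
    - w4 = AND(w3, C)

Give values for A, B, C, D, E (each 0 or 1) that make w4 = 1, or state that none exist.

Check with A=0, B=1, C=1, D=0, E=1:
w1 = AND(A, B) = AND(0, 1) = 0
w2 = AND(D, w1) = AND(0, 0) = 0
w3 = OR(E, w2) = OR(1, 0) = 1
w4 = AND(w3, C) = AND(1, 1) = 1
So w4 = 1 as required.

A=0, B=1, C=1, D=0, E=1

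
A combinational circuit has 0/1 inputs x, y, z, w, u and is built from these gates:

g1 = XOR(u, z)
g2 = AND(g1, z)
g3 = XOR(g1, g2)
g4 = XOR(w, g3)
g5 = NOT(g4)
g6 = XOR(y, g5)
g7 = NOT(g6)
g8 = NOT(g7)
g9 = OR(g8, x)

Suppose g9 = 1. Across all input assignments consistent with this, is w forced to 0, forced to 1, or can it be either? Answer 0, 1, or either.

Both values of w occur among assignments with g9 = 1:
  w=0: x=0, y=0, z=0, w=0, u=0
  w=1: x=0, y=0, z=0, w=1, u=1

either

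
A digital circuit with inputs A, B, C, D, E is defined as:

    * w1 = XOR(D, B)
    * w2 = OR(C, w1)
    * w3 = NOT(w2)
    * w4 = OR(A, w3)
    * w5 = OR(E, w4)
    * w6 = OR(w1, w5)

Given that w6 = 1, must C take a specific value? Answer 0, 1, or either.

Both values of C occur among assignments with w6 = 1:
  C=0: A=0, B=0, C=0, D=0, E=0
  C=1: A=0, B=0, C=1, D=0, E=1

either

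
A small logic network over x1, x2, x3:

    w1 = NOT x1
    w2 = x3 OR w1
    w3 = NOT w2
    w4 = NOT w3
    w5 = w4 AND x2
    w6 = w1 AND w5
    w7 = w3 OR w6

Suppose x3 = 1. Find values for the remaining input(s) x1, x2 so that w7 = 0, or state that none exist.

x1=0, x2=0

w7 = w3 OR w6 must be 0, so both w3 = 0 and w6 = 0.
Check with x3 = 1 and x1=0, x2=0:
w1 = NOT x1 = NOT 0 = 1
w2 = x3 OR w1 = 1 OR 1 = 1
w3 = NOT w2 = NOT 1 = 0
w4 = NOT w3 = NOT 0 = 1
w5 = w4 AND x2 = 1 AND 0 = 0
w6 = w1 AND w5 = 1 AND 0 = 0
w7 = w3 OR w6 = 0 OR 0 = 0
So w7 = 0.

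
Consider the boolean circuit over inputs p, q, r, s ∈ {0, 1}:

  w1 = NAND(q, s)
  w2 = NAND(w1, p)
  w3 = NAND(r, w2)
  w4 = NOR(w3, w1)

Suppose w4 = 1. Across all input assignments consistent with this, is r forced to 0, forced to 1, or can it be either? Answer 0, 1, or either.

w4 = NOR(w3, w1) must be 1, so both w3 = 0 and w1 = 0.
w3 = NAND(r, w2) must be 0, so both r = 1 and w2 = 1.
w1 = NAND(q, s) must be 0, so both q = 1 and s = 1.
Every assignment with w4 = 1 has r = 1; there are 2 such assignment(s).
  p=0, q=1, r=1, s=1
  p=1, q=1, r=1, s=1

1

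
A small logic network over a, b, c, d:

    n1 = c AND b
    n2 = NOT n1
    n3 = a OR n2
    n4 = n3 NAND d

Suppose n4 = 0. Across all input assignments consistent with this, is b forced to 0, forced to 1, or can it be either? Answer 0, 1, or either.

either

Both values of b occur among assignments with n4 = 0:
  b=0: a=0, b=0, c=0, d=1
  b=1: a=0, b=1, c=0, d=1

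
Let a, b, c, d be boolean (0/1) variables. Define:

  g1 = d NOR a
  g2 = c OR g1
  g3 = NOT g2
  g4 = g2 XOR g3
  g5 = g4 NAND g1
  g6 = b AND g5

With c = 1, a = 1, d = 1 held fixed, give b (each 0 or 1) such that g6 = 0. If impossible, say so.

g6 = b AND g5 must be 0, so at least one of b, g5 is 0.
Check with c = 1, a = 1, d = 1 and b=0:
g1 = d NOR a = 1 NOR 1 = 0
g2 = c OR g1 = 1 OR 0 = 1
g3 = NOT g2 = NOT 1 = 0
g4 = g2 XOR g3 = 1 XOR 0 = 1
g5 = g4 NAND g1 = 1 NAND 0 = 1
g6 = b AND g5 = 0 AND 1 = 0
So g6 = 0.

b=0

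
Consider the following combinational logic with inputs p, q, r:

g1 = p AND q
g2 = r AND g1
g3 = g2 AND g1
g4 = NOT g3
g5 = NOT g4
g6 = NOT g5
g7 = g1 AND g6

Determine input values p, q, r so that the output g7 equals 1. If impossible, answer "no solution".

g7 = g1 AND g6 must be 1, so both g1 = 1 and g6 = 1.
g1 = p AND q must be 1, so both p = 1 and q = 1.
Check with p=1, q=1, r=0:
g1 = p AND q = 1 AND 1 = 1
g2 = r AND g1 = 0 AND 1 = 0
g3 = g2 AND g1 = 0 AND 1 = 0
g4 = NOT g3 = NOT 0 = 1
g5 = NOT g4 = NOT 1 = 0
g6 = NOT g5 = NOT 0 = 1
g7 = g1 AND g6 = 1 AND 1 = 1
So g7 = 1 as required.

p=1, q=1, r=0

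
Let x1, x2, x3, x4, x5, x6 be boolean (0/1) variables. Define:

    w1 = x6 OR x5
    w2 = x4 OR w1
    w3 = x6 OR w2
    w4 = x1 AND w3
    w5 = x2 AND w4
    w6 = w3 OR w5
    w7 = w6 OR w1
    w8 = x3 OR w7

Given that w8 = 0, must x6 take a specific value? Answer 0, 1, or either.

0

w8 = x3 OR w7 must be 0, so both x3 = 0 and w7 = 0.
Every assignment with w8 = 0 has x6 = 0; there are 4 such assignment(s).
  x1=0, x2=0, x3=0, x4=0, x5=0, x6=0
  x1=0, x2=1, x3=0, x4=0, x5=0, x6=0
  x1=1, x2=0, x3=0, x4=0, x5=0, x6=0
  x1=1, x2=1, x3=0, x4=0, x5=0, x6=0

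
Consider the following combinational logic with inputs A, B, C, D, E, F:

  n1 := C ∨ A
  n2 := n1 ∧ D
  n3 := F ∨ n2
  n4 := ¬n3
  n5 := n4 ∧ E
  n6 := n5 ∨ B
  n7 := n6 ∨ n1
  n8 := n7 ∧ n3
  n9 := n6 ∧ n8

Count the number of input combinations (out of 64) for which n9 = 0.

42

n9 = n6 ∧ n8 must be 0, so at least one of n6, n8 is 0.
Enumerating the 64 input combinations, 42 give n9 = 0 and 22 give n9 = 1.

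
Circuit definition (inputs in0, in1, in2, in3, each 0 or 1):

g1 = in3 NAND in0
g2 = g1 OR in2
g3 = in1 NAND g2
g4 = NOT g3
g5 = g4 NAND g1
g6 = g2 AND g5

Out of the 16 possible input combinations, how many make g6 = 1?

8

g6 = g2 AND g5 must be 1, so both g2 = 1 and g5 = 1.
g2 = g1 OR in2 must be 1, so at least one of g1, in2 is 1.
Enumerating the 16 input combinations, 8 give g6 = 1 and 8 give g6 = 0.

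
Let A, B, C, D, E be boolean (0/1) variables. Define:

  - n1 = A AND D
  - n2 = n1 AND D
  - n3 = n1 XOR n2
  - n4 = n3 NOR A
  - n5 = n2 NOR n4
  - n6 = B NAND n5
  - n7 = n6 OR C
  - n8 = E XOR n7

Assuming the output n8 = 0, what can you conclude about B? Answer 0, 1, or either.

Both values of B occur among assignments with n8 = 0:
  B=0: A=0, B=0, C=0, D=0, E=1
  B=1: A=0, B=1, C=0, D=0, E=1

either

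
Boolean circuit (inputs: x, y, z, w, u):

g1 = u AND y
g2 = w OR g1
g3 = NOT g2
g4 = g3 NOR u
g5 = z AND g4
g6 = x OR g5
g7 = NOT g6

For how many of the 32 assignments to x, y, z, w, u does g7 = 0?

18

g7 = NOT g6 must be 0, so g6 = 1.
Enumerating the 32 input combinations, 18 give g7 = 0 and 14 give g7 = 1.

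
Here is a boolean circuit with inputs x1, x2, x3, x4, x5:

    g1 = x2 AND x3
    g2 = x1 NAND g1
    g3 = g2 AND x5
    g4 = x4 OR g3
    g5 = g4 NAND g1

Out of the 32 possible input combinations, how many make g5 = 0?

g5 = g4 NAND g1 must be 0, so both g4 = 1 and g1 = 1.
g4 = x4 OR g3 must be 1, so at least one of x4, g3 is 1.
g1 = x2 AND x3 must be 1, so both x2 = 1 and x3 = 1.
Satisfying assignments:
  x1=0, x2=1, x3=1, x4=0, x5=1
  x1=0, x2=1, x3=1, x4=1, x5=0
  x1=0, x2=1, x3=1, x4=1, x5=1
  x1=1, x2=1, x3=1, x4=1, x5=0
  x1=1, x2=1, x3=1, x4=1, x5=1

5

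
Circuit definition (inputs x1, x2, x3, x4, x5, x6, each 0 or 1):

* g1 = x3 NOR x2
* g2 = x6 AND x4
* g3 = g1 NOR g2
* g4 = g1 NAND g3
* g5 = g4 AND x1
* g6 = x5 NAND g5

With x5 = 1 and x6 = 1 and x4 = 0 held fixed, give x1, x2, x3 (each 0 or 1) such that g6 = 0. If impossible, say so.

Check with x5 = 1 and x6 = 1 and x4 = 0 and x1=1, x2=1, x3=1:
g1 = x3 NOR x2 = 1 NOR 1 = 0
g2 = x6 AND x4 = 1 AND 0 = 0
g3 = g1 NOR g2 = 0 NOR 0 = 1
g4 = g1 NAND g3 = 0 NAND 1 = 1
g5 = g4 AND x1 = 1 AND 1 = 1
g6 = x5 NAND g5 = 1 NAND 1 = 0
So g6 = 0.

x1=1, x2=1, x3=1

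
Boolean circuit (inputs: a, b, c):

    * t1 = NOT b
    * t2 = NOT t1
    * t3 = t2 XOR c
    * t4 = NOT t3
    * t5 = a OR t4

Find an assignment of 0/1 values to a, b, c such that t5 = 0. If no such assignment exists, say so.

t5 = a OR t4 must be 0, so both a = 0 and t4 = 0.
t4 = NOT t3 must be 0, so t3 = 1.
Check with a=0 b=0 c=1:
t1 = NOT b = NOT 0 = 1
t2 = NOT t1 = NOT 1 = 0
t3 = t2 XOR c = 0 XOR 1 = 1
t4 = NOT t3 = NOT 1 = 0
t5 = a OR t4 = 0 OR 0 = 0
So t5 = 0 as required.

a=0 b=0 c=1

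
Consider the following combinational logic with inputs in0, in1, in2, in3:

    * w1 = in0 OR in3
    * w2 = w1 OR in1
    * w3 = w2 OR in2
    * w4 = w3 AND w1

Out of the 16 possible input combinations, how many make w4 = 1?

w4 = w3 AND w1 must be 1, so both w3 = 1 and w1 = 1.
w3 = w2 OR in2 must be 1, so at least one of w2, in2 is 1.
w1 = in0 OR in3 must be 1, so at least one of in0, in3 is 1.
Enumerating the 16 input combinations, 12 give w4 = 1 and 4 give w4 = 0.

12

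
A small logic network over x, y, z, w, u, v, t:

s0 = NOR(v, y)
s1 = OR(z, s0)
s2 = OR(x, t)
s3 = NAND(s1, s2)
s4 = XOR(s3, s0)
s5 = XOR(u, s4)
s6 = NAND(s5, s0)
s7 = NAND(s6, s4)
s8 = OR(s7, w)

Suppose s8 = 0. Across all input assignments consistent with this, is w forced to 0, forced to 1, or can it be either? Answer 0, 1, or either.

0

s8 = OR(s7, w) must be 0, so both s7 = 0 and w = 0.
s7 = NAND(s6, s4) must be 0, so both s6 = 1 and s4 = 1.
s6 = NAND(s5, s0) must be 1, so at least one of s5, s0 is 0.
Every assignment with s8 = 0 has w = 0; there are 36 such assignment(s).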